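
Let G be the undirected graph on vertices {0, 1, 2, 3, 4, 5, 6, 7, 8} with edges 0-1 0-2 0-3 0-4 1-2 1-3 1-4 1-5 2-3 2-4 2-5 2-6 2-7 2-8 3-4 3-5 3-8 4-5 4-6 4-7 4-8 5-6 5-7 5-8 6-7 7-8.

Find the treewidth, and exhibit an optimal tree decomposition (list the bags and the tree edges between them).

Each bag holds 5 vertices, so the decomposition has width 4, which upper-bounds the treewidth. Conversely, {0, 1, 2, 3, 4} is a clique of size 5, and the vertices of any clique must share a bag in every tree decomposition; so some bag has ≥ 5 vertices and tw(G) ≥ 4. Combining the bounds, tw(G) = 4.

Treewidth 4.
Bags: B1 = {1, 2, 3, 4, 5}  B2 = {0, 1, 2, 3, 4}  B3 = {2, 3, 4, 5, 8}  B4 = {2, 4, 5, 7, 8}  B5 = {2, 4, 5, 6, 7}
Tree: B1–B2, B1–B3, B3–B4, B4–B5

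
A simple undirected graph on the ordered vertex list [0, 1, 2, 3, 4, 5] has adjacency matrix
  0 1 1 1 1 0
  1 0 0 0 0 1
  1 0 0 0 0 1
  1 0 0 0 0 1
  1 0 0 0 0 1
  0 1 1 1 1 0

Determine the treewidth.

2

A width-2 tree decomposition is:
Bags: B1 = {0, 1, 5}  B2 = {0, 3, 5}  B3 = {0, 4, 5}  B4 = {0, 2, 5}
Tree: B1–B2, B2–B3, B3–B4
The largest bag has 3 vertices, giving width 2; this decomposition certifies tw(G) ≤ 2. Since 0–1–5–3–0 is a cycle in G, G is not acyclic. Forests are exactly the graphs of treewidth ≤ 1, so tw(G) ≥ 2. The upper and lower bounds meet at 2, so that is the treewidth.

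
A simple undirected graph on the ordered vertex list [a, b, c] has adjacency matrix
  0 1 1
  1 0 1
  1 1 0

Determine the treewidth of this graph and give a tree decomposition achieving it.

Treewidth 2.
Bags: B1 = {a, b, c}
Tree: (single bag)

A single bag containing all 3 vertices is trivially a valid decomposition of width 2. For the lower bound, the 3 vertices {a, b, c} are pairwise adjacent, and any tree decomposition puts a clique entirely inside one bag — forcing width ≥ 2. Combining the bounds, tw(G) = 2.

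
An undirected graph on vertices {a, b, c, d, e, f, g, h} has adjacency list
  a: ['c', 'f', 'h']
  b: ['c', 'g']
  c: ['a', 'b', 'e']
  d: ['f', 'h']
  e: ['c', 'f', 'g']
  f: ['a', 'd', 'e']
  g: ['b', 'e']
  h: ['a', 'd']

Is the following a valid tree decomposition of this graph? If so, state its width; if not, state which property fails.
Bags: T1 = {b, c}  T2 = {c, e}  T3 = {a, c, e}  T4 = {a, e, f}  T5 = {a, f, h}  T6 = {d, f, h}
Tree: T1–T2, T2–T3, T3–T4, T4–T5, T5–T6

No — vertex g appears in no bag.

A tree decomposition must satisfy three properties: every vertex lies in some bag; for every edge, both endpoints lie together in some bag; and for every vertex, the bags containing it form a connected subtree. Here vertex g appears in no bag, so the decomposition is invalid.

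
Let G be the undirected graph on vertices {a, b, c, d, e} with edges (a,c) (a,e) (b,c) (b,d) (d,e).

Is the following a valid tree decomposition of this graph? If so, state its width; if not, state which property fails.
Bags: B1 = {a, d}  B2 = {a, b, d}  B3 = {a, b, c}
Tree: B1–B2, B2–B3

No — vertex e appears in no bag.

A tree decomposition must satisfy three properties: every vertex lies in some bag; for every edge, both endpoints lie together in some bag; and for every vertex, the bags containing it form a connected subtree. Here vertex e appears in no bag, so the decomposition is invalid.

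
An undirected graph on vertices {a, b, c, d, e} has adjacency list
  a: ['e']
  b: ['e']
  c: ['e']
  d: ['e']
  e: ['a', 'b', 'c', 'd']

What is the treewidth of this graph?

1

A width-1 tree decomposition is:
Bags: B1 = {c, e}  B2 = {a, e}  B3 = {d, e}  B4 = {b, e}
Tree: B1–B2, B2–B3, B1–B4
The largest bag has 2 vertices, giving width 1; this decomposition certifies tw(G) ≤ 1. G has an edge, so its treewidth is at least 1. Combining the bounds, tw(G) = 1.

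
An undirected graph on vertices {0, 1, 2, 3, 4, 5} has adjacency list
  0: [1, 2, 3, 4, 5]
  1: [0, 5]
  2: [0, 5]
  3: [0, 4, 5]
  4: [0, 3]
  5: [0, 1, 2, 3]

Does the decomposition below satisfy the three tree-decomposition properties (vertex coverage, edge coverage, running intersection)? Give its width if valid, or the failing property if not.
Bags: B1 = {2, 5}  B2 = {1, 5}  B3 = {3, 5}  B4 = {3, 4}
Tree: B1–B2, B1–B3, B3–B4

No — vertex 0 appears in no bag.

A tree decomposition must satisfy three properties: every vertex lies in some bag; for every edge, both endpoints lie together in some bag; and for every vertex, the bags containing it form a connected subtree. Here vertex 0 appears in no bag, so the decomposition is invalid.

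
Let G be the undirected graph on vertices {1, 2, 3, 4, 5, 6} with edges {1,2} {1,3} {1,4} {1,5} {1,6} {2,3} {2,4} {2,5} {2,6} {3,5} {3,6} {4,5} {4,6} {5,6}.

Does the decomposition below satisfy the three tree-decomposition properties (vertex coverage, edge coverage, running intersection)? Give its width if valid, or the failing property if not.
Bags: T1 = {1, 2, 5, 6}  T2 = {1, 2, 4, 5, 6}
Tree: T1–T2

A tree decomposition must satisfy three properties: every vertex lies in some bag; for every edge, both endpoints lie together in some bag; and for every vertex, the bags containing it form a connected subtree. Here vertex 3 appears in no bag, so the decomposition is invalid.

No — vertex 3 appears in no bag.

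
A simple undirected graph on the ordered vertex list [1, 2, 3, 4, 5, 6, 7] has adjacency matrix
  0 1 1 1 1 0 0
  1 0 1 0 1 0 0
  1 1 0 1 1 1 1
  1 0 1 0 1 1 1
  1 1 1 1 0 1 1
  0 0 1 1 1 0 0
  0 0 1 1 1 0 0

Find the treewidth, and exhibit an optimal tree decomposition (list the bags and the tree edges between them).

Each bag holds 4 vertices, so the decomposition has width 3, which upper-bounds the treewidth. Conversely, {1, 2, 3, 5} is a clique of size 4, and the vertices of any clique must share a bag in every tree decomposition; so some bag has ≥ 4 vertices and tw(G) ≥ 3. Hence tw(G) = 3 exactly.

Treewidth 3.
One optimal decomposition is:
Bags: B1 = {3, 4, 5, 6}  B2 = {1, 3, 4, 5}  B3 = {1, 2, 3, 5}  B4 = {3, 4, 5, 7}
Tree: B1–B2, B2–B3, B1–B4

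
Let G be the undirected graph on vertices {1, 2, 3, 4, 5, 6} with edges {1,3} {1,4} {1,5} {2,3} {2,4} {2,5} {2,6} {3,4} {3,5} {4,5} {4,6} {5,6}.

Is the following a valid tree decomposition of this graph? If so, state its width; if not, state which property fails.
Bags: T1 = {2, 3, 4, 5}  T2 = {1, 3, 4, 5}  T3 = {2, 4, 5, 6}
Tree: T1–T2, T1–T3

Yes; width 3.

Checking the three conditions: (i) the bags cover all of {1, 2, 3, 4, 5, 6}; (ii) for each edge, some bag contains both endpoints; (iii) the bags containing any fixed vertex form a subtree. All hold, so the decomposition is valid with width 4 − 1 = 3.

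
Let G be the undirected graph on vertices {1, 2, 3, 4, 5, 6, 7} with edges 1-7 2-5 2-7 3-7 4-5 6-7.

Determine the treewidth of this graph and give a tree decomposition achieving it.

Treewidth 1.
One optimal decomposition is:
Bags: B1 = {2, 7}  B2 = {1, 7}  B3 = {6, 7}  B4 = {2, 5}  B5 = {4, 5}  B6 = {3, 7}
Tree: B1–B2, B2–B3, B1–B4, B4–B5, B1–B6

Each bag holds 2 vertices, so the decomposition has width 1, which upper-bounds the treewidth. G has an edge, so its treewidth is at least 1. Combining the bounds, tw(G) = 1.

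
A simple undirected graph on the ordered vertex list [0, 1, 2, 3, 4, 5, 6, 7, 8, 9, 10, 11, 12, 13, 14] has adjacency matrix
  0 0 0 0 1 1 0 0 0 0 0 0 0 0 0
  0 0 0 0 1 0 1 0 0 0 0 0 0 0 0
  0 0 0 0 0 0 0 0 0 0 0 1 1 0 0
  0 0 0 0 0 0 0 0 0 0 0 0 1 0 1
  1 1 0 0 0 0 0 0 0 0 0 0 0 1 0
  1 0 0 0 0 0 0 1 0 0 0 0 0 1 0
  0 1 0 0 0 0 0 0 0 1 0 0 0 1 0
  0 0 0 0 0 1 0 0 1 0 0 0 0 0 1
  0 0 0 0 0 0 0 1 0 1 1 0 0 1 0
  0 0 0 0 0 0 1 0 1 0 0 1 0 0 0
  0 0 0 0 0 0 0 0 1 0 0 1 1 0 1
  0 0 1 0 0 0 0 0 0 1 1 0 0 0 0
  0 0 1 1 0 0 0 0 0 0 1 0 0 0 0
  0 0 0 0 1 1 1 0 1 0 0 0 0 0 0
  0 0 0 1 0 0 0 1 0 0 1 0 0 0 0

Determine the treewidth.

A width-3 tree decomposition is:
Bags: B1 = {0, 1, 4, 6}  B2 = {0, 4, 6, 13}  B3 = {0, 5, 6, 13}  B4 = {5, 6, 9, 13}  B5 = {5, 8, 9, 13}  B6 = {5, 7, 8, 9}  B7 = {7, 8, 9, 11}  B8 = {7, 8, 10, 11}  B9 = {7, 10, 11, 14}  B10 = {2, 10, 11, 14}  B11 = {2, 10, 12, 14}  B12 = {2, 3, 12, 14}
Tree: B1–B2, B2–B3, B3–B4, B4–B5, B5–B6, B6–B7, B7–B8, B8–B9, B9–B10, B10–B11, B11–B12
The largest bag has 4 vertices, giving width 3; this decomposition certifies tw(G) ≤ 3. For the lower bound: the 4 vertex sets {0,1,4}, {6}, {13}, {5,7,8,9} are disjoint, each induces a connected subgraph, and every pair is joined by at least one edge of G. Contracting each set to a single vertex therefore yields K_{4} as a minor, and since treewidth is minor-monotone, tw(G) ≥ tw(K_{4}) = 3. Combining the bounds, tw(G) = 3.

3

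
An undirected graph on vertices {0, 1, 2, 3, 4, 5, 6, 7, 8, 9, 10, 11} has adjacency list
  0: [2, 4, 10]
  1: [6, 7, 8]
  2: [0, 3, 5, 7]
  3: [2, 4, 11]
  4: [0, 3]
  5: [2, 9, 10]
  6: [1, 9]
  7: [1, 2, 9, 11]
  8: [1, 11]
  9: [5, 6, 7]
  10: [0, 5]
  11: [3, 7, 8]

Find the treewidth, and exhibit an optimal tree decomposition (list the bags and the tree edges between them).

Every bag has size at most 4, so the width is 4 − 1 = 3 and tw(G) ≤ 3. For the lower bound: the 4 vertex sets {1,6,8}, {11}, {7}, {2,3,5,9} are disjoint, each induces a connected subgraph, and every pair is joined by at least one edge of G. Contracting each set to a single vertex therefore yields K_{4} as a minor, and since treewidth is minor-monotone, tw(G) ≥ tw(K_{4}) = 3. Combining the bounds, tw(G) = 3.

Treewidth 3.
Bags: B1 = {1, 6, 8, 11}  B2 = {1, 6, 7, 11}  B3 = {6, 7, 9, 11}  B4 = {3, 7, 9, 11}  B5 = {2, 3, 7, 9}  B6 = {2, 3, 5, 9}  B7 = {2, 3, 4, 5}  B8 = {0, 2, 4, 5}  B9 = {0, 4, 5, 10}
Tree: B1–B2, B2–B3, B3–B4, B4–B5, B5–B6, B6–B7, B7–B8, B8–B9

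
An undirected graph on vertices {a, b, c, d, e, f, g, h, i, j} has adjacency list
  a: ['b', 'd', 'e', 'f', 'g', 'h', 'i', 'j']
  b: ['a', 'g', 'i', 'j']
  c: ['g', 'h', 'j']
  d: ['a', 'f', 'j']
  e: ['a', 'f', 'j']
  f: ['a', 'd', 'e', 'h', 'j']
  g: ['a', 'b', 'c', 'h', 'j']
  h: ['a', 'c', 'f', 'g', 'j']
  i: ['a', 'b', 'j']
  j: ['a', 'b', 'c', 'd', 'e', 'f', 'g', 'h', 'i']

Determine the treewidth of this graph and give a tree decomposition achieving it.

Treewidth 3.
One such decomposition:
Bags: B1 = {a, d, f, j}  B2 = {a, f, h, j}  B3 = {a, g, h, j}  B4 = {c, g, h, j}  B5 = {a, b, g, j}  B6 = {a, b, i, j}  B7 = {a, e, f, j}
Tree: B1–B2, B2–B3, B3–B4, B3–B5, B5–B6, B2–B7

Each bag holds 4 vertices, so the decomposition has width 3, which upper-bounds the treewidth. On the other hand G contains the 4-clique {c, g, h, j}. A clique must lie in a single bag of any decomposition, so no decomposition can have width below 3. Hence tw(G) = 3 exactly.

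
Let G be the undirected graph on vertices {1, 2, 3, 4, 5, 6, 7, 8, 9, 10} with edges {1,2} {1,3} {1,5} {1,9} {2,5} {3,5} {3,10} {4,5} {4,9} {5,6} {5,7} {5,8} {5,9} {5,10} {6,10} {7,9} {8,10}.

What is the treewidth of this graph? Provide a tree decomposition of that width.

Treewidth 2.
One such decomposition:
Bags: B1 = {1, 3, 5}  B2 = {3, 5, 10}  B3 = {5, 8, 10}  B4 = {1, 2, 5}  B5 = {1, 5, 9}  B6 = {4, 5, 9}  B7 = {5, 7, 9}  B8 = {5, 6, 10}
Tree: B1–B2, B2–B3, B1–B4, B4–B5, B5–B6, B5–B7, B2–B8

Each bag holds 3 vertices, so the decomposition has width 2, which upper-bounds the treewidth. On the other hand G contains the 3-clique {1, 5, 9}. A clique must lie in a single bag of any decomposition, so no decomposition can have width below 2. Therefore the treewidth is 2.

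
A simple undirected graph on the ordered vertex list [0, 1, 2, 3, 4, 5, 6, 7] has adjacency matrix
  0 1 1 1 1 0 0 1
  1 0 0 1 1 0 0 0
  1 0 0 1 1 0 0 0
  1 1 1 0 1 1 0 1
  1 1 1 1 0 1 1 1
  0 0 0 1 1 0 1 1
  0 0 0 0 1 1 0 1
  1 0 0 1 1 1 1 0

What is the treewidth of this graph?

A width-3 tree decomposition is:
Bags: B1 = {3, 4, 5, 7}  B2 = {0, 3, 4, 7}  B3 = {4, 5, 6, 7}  B4 = {0, 1, 3, 4}  B5 = {0, 2, 3, 4}
Tree: B1–B2, B1–B3, B2–B4, B4–B5
Each bag holds 4 vertices, so the decomposition has width 3, which upper-bounds the treewidth. For the lower bound, the 4 vertices {0, 1, 3, 4} are pairwise adjacent, and any tree decomposition puts a clique entirely inside one bag — forcing width ≥ 3. Therefore the treewidth is 3.

3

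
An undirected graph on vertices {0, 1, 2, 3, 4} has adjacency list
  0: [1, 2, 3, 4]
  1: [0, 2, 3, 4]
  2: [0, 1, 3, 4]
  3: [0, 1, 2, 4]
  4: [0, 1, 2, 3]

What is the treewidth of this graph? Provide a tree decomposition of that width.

A single bag containing all 5 vertices is trivially a valid decomposition of width 4. On the other hand G contains the 5-clique {0, 1, 2, 3, 4}. A clique must lie in a single bag of any decomposition, so no decomposition can have width below 4. Combining the bounds, tw(G) = 4.

Treewidth 4.
Bags: B1 = {0, 1, 2, 3, 4}
Tree: (single bag)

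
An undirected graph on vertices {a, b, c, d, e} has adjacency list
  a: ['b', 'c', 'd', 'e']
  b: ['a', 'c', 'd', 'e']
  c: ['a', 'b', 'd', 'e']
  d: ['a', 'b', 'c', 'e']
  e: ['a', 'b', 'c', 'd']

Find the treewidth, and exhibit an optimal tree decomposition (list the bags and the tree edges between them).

Treewidth 4.
Bags: B1 = {a, b, c, d, e}
Tree: (single bag)

With just one bag of size 5, the width is 5 − 1 = 4, so tw(G) ≤ 4. For the lower bound, the 5 vertices {a, b, c, d, e} are pairwise adjacent, and any tree decomposition puts a clique entirely inside one bag — forcing width ≥ 4. Therefore the treewidth is 4.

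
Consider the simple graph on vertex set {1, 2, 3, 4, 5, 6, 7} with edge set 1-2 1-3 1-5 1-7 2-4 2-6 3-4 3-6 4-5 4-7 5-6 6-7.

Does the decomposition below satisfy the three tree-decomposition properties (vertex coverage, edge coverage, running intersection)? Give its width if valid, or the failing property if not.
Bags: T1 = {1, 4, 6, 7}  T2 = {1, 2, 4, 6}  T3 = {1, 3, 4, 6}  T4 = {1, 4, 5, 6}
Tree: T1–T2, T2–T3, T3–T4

Yes; width 3.

Every vertex of G appears in some bag (union = {1, 2, 3, 4, 5, 6, 7}); every edge is covered by a bag; and for each vertex v the set of bags containing v is connected in the bag tree. The decomposition is therefore valid. The largest bag has 4 vertices, so the width is 3.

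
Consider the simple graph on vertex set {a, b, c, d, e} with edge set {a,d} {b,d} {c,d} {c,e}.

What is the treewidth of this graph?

1

A width-1 tree decomposition is:
Bags: B1 = {c, e}  B2 = {c, d}  B3 = {a, d}  B4 = {b, d}
Tree: B1–B2, B2–B3, B3–B4
The largest bag has 2 vertices, giving width 1; this decomposition certifies tw(G) ≤ 1. Any graph with an edge has treewidth ≥ 1, and G has the edge e–c. Combining the bounds, tw(G) = 1.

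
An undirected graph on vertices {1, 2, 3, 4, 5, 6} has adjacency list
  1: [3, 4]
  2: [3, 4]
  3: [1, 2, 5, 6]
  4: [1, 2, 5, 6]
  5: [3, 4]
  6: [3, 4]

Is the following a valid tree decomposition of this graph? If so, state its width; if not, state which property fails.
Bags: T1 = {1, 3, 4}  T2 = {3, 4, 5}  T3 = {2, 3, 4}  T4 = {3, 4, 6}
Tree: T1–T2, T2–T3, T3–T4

Checking the three conditions: (i) the bags cover all of {1, 2, 3, 4, 5, 6}; (ii) for each edge, some bag contains both endpoints; (iii) the bags containing any fixed vertex form a subtree. All hold, so the decomposition is valid with width 3 − 1 = 2.

Yes; width 2.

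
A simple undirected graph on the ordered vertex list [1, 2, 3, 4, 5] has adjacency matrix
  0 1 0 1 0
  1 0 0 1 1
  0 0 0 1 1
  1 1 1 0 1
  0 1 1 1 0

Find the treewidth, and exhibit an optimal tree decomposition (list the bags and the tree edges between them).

The largest bag has 3 vertices, giving width 2; this decomposition certifies tw(G) ≤ 2. Conversely, {1, 2, 4} is a clique of size 3, and the vertices of any clique must share a bag in every tree decomposition; so some bag has ≥ 3 vertices and tw(G) ≥ 2. Therefore the treewidth is 2.

Treewidth 2.
One optimal decomposition is:
Bags: B1 = {2, 4, 5}  B2 = {1, 2, 4}  B3 = {3, 4, 5}
Tree: B1–B2, B1–B3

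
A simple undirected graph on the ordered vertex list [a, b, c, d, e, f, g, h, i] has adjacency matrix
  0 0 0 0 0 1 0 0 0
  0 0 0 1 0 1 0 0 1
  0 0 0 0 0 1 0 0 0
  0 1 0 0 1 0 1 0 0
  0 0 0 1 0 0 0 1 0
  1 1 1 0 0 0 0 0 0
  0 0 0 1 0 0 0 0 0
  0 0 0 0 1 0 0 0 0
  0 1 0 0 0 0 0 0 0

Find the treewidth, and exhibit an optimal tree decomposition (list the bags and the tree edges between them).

Treewidth 1.
One optimal decomposition is:
Bags: B1 = {a, f}  B2 = {c, f}  B3 = {b, f}  B4 = {b, d}  B5 = {d, g}  B6 = {b, i}  B7 = {d, e}  B8 = {e, h}
Tree: B1–B2, B1–B3, B3–B4, B4–B5, B4–B6, B4–B7, B7–B8

Each bag holds 2 vertices, so the decomposition has width 1, which upper-bounds the treewidth. Any graph with an edge has treewidth ≥ 1, and G has the edge f–a. Hence tw(G) = 1 exactly.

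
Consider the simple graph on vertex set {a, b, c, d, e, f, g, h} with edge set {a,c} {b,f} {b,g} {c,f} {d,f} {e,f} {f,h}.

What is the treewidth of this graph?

1

A width-1 tree decomposition is:
Bags: B1 = {d, f}  B2 = {e, f}  B3 = {f, h}  B4 = {b, f}  B5 = {b, g}  B6 = {c, f}  B7 = {a, c}
Tree: B1–B2, B2–B3, B1–B4, B4–B5, B1–B6, B6–B7
Each bag holds 2 vertices, so the decomposition has width 1, which upper-bounds the treewidth. Any graph with an edge has treewidth ≥ 1, and G has the edge f–d. Hence tw(G) = 1 exactly.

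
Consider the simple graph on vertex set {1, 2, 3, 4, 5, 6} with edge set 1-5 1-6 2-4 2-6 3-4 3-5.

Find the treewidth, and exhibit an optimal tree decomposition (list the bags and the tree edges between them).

Every bag has size at most 3, so the width is 3 − 1 = 2 and tw(G) ≤ 2. The edges 6–1–5–3–4–2–6 form a cycle, so G is not a tree and its treewidth is at least 2. The upper and lower bounds meet at 2, so that is the treewidth.

Treewidth 2.
Bags: B1 = {1, 5, 6}  B2 = {3, 5, 6}  B3 = {3, 4, 6}  B4 = {2, 4, 6}
Tree: B1–B2, B2–B3, B3–B4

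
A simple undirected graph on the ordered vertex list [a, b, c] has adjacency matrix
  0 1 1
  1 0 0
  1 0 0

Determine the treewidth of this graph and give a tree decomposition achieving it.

Treewidth 1.
One optimal decomposition is:
Bags: B1 = {a, c}  B2 = {a, b}
Tree: B1–B2

The largest bag has 2 vertices, giving width 1; this decomposition certifies tw(G) ≤ 1. G has an edge, so its treewidth is at least 1. Hence tw(G) = 1 exactly.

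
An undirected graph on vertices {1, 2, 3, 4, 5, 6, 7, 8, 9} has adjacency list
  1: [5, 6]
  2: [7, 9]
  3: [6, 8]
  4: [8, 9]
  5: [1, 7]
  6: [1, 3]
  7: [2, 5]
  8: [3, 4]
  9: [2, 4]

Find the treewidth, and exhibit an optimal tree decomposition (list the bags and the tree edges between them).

The largest bag has 3 vertices, giving width 2; this decomposition certifies tw(G) ≤ 2. The edges 1–5–7–2–9–4–8–3–6–1 form a cycle, so G is not a tree and its treewidth is at least 2. Combining the bounds, tw(G) = 2.

Treewidth 2.
One such decomposition:
Bags: B1 = {1, 5, 7}  B2 = {1, 2, 7}  B3 = {1, 2, 9}  B4 = {1, 4, 9}  B5 = {1, 4, 8}  B6 = {1, 3, 8}  B7 = {1, 3, 6}
Tree: B1–B2, B2–B3, B3–B4, B4–B5, B5–B6, B6–B7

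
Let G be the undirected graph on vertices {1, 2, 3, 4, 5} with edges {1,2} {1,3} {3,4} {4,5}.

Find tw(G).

1

A width-1 tree decomposition is:
Bags: B1 = {1, 2}  B2 = {1, 3}  B3 = {3, 4}  B4 = {4, 5}
Tree: B1–B2, B2–B3, B3–B4
Every bag has size at most 2, so the width is 2 − 1 = 1 and tw(G) ≤ 1. Since G has at least one edge (e.g. 2–1), it is not an edgeless graph, so tw(G) ≥ 1. The upper and lower bounds meet at 1, so that is the treewidth.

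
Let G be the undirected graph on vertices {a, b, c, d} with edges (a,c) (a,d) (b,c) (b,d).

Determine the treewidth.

2

A width-2 tree decomposition is:
Bags: B1 = {a, c, d}  B2 = {b, c, d}
Tree: B1–B2
Every bag has size at most 3, so the width is 3 − 1 = 2 and tw(G) ≤ 2. For the lower bound, G contains the cycle c–a–d–b–c, so G is not a forest; only forests have treewidth ≤ 1, hence tw(G) ≥ 2. The upper and lower bounds meet at 2, so that is the treewidth.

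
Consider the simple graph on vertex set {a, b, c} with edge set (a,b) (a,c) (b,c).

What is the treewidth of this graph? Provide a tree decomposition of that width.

Treewidth 2.
Bags: B1 = {a, b, c}
Tree: (single bag)

With just one bag of size 3, the width is 3 − 1 = 2, so tw(G) ≤ 2. On the other hand G contains the 3-clique {a, b, c}. A clique must lie in a single bag of any decomposition, so no decomposition can have width below 2. Hence tw(G) = 2 exactly.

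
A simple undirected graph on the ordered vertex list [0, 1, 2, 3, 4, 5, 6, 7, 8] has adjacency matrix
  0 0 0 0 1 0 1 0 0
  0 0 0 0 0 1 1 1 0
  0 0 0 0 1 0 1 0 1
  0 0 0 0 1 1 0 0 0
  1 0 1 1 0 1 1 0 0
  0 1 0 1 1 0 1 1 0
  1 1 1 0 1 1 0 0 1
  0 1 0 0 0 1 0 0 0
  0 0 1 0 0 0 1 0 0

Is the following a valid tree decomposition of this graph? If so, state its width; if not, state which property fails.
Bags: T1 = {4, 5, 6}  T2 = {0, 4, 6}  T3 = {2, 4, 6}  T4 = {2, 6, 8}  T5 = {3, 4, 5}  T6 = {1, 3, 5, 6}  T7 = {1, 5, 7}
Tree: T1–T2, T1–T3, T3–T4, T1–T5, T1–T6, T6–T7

A tree decomposition must satisfy three properties: every vertex lies in some bag; for every edge, both endpoints lie together in some bag; and for every vertex, the bags containing it form a connected subtree. Here bags containing vertex 3 are not connected in the tree, so the decomposition is invalid.

No — bags containing vertex 3 are not connected in the tree.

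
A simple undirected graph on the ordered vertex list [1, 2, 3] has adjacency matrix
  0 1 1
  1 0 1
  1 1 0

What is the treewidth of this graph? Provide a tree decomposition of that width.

A single bag containing all 3 vertices is trivially a valid decomposition of width 2. For the lower bound, the 3 vertices {1, 2, 3} are pairwise adjacent, and any tree decomposition puts a clique entirely inside one bag — forcing width ≥ 2. Hence tw(G) = 2 exactly.

Treewidth 2.
One optimal decomposition is:
Bags: B1 = {1, 2, 3}
Tree: (single bag)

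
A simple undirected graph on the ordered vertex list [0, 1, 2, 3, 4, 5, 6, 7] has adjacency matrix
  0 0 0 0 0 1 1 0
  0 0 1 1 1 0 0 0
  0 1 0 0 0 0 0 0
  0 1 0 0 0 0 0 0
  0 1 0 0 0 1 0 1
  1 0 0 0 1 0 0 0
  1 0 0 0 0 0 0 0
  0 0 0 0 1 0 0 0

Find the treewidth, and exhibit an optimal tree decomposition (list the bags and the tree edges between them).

The largest bag has 2 vertices, giving width 1; this decomposition certifies tw(G) ≤ 1. Since G has at least one edge (e.g. 4–1), it is not an edgeless graph, so tw(G) ≥ 1. Combining the bounds, tw(G) = 1.

Treewidth 1.
Bags: B1 = {1, 4}  B2 = {4, 5}  B3 = {0, 5}  B4 = {0, 6}  B5 = {1, 2}  B6 = {4, 7}  B7 = {1, 3}
Tree: B1–B2, B2–B3, B3–B4, B1–B5, B2–B6, B5–B7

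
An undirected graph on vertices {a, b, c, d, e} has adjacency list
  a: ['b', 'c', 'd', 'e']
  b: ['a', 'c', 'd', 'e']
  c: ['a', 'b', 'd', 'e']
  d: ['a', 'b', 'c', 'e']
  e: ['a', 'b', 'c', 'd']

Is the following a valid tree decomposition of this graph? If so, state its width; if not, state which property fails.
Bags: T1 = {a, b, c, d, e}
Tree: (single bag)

Yes; width 4.

Vertex coverage: the bags together contain {a, b, c, d, e}, the full vertex set. Edge coverage: each edge of G has both endpoints in at least one bag. Running intersection: for every vertex, the bags containing it form a connected subtree. All three properties hold, so this is a valid tree decomposition of width max|bag| − 1 = 4, and hence tw(G) ≤ 4.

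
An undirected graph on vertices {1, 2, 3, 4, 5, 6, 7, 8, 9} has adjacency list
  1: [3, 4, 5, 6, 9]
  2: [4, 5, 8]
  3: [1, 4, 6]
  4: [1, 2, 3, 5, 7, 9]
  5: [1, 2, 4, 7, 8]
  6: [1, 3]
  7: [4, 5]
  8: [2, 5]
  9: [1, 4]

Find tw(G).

A width-2 tree decomposition is:
Bags: B1 = {4, 5, 7}  B2 = {2, 4, 5}  B3 = {2, 5, 8}  B4 = {1, 4, 5}  B5 = {1, 3, 4}  B6 = {1, 3, 6}  B7 = {1, 4, 9}
Tree: B1–B2, B2–B3, B1–B4, B4–B5, B5–B6, B5–B7
The largest bag has 3 vertices, giving width 2; this decomposition certifies tw(G) ≤ 2. On the other hand G contains the 3-clique {2, 5, 8}. A clique must lie in a single bag of any decomposition, so no decomposition can have width below 2. Therefore the treewidth is 2.

2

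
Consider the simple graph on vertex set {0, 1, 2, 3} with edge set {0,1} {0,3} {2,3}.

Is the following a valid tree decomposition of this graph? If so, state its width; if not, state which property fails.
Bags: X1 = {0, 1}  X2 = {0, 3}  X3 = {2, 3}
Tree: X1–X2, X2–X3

Every vertex of G appears in some bag (union = {0, 1, 2, 3}); every edge is covered by a bag; and for each vertex v the set of bags containing v is connected in the bag tree. The decomposition is therefore valid. The largest bag has 2 vertices, so the width is 1.

Yes; width 1.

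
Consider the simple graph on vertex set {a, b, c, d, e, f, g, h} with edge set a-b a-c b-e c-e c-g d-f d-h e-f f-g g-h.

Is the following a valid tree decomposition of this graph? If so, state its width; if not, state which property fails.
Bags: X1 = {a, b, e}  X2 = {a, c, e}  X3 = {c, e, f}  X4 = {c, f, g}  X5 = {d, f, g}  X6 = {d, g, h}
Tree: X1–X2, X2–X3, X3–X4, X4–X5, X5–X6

Every vertex of G appears in some bag (union = {a, b, c, d, e, f, g, h}); every edge is covered by a bag; and for each vertex v the set of bags containing v is connected in the bag tree. The decomposition is therefore valid. The largest bag has 3 vertices, so the width is 2.

Yes; width 2.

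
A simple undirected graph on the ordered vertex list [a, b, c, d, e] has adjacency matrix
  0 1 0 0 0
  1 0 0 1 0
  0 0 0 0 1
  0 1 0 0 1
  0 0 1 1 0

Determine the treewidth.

A width-1 tree decomposition is:
Bags: B1 = {c, e}  B2 = {d, e}  B3 = {b, d}  B4 = {a, b}
Tree: B1–B2, B2–B3, B3–B4
The largest bag has 2 vertices, giving width 1; this decomposition certifies tw(G) ≤ 1. Any graph with an edge has treewidth ≥ 1, and G has the edge c–e. Hence tw(G) = 1 exactly.

1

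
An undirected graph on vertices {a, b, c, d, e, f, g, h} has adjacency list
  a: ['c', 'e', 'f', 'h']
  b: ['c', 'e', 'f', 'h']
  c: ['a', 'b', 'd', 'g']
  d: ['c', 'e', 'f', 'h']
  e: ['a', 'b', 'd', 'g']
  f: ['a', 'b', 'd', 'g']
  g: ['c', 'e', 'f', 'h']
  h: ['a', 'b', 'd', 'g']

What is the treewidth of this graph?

4

A width-4 tree decomposition is:
Bags: B1 = {a, c, e, f, h}  B2 = {c, e, f, g, h}  B3 = {b, c, e, f, h}  B4 = {c, d, e, f, h}
Tree: B1–B2, B2–B3, B3–B4
Every bag has size at most 5, so the width is 5 − 1 = 4 and tw(G) ≤ 4. For the lower bound: the 5 vertex sets {a,c}, {e,g}, {b,h}, {f}, {d} are disjoint, each induces a connected subgraph, and every pair is joined by at least one edge of G. Contracting each set to a single vertex therefore yields K_{5} as a minor, and since treewidth is minor-monotone, tw(G) ≥ tw(K_{5}) = 4. Combining the bounds, tw(G) = 4.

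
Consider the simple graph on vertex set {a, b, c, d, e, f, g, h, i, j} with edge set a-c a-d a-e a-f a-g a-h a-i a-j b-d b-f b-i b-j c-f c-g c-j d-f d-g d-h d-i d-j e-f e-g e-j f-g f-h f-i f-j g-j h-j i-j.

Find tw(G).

4

A width-4 tree decomposition is:
Bags: B1 = {a, d, f, i, j}  B2 = {b, d, f, i, j}  B3 = {a, d, f, h, j}  B4 = {a, d, f, g, j}  B5 = {a, e, f, g, j}  B6 = {a, c, f, g, j}
Tree: B1–B2, B1–B3, B3–B4, B4–B5, B4–B6
The largest bag has 5 vertices, giving width 4; this decomposition certifies tw(G) ≤ 4. On the other hand G contains the 5-clique {a, d, f, g, j}. A clique must lie in a single bag of any decomposition, so no decomposition can have width below 4. Hence tw(G) = 4 exactly.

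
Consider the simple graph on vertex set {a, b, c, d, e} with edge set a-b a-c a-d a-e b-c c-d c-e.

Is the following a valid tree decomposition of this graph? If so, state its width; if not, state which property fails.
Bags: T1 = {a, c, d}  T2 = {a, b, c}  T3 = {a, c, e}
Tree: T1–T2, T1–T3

Yes; width 2.

Checking the three conditions: (i) the bags cover all of {a, b, c, d, e}; (ii) for each edge, some bag contains both endpoints; (iii) the bags containing any fixed vertex form a subtree. All hold, so the decomposition is valid with width 3 − 1 = 2.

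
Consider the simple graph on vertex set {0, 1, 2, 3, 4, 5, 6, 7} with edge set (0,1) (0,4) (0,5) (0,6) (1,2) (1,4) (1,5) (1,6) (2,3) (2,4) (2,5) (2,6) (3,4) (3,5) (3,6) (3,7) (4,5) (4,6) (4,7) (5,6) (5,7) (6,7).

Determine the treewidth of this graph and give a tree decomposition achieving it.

Treewidth 4.
One such decomposition:
Bags: B1 = {2, 3, 4, 5, 6}  B2 = {1, 2, 4, 5, 6}  B3 = {0, 1, 4, 5, 6}  B4 = {3, 4, 5, 6, 7}
Tree: B1–B2, B2–B3, B1–B4

Every bag has size at most 5, so the width is 5 − 1 = 4 and tw(G) ≤ 4. On the other hand G contains the 5-clique {0, 1, 4, 5, 6}. A clique must lie in a single bag of any decomposition, so no decomposition can have width below 4. Hence tw(G) = 4 exactly.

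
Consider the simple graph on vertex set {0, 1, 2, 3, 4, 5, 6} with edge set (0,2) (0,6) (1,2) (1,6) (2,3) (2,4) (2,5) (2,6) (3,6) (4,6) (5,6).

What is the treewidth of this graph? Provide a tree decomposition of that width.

Treewidth 2.
One such decomposition:
Bags: B1 = {0, 2, 6}  B2 = {2, 4, 6}  B3 = {2, 3, 6}  B4 = {2, 5, 6}  B5 = {1, 2, 6}
Tree: B1–B2, B2–B3, B2–B4, B2–B5

Each bag holds 3 vertices, so the decomposition has width 2, which upper-bounds the treewidth. Conversely, {0, 2, 6} is a clique of size 3, and the vertices of any clique must share a bag in every tree decomposition; so some bag has ≥ 3 vertices and tw(G) ≥ 2. The upper and lower bounds meet at 2, so that is the treewidth.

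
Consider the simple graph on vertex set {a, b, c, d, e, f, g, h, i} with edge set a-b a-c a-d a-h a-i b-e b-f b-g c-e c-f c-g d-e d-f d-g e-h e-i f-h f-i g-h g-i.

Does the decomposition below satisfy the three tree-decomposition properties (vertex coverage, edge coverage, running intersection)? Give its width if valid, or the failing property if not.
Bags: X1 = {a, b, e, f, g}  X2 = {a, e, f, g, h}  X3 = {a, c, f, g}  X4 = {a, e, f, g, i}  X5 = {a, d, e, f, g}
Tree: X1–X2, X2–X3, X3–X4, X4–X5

No — edge (e,c) lies in no bag.

A tree decomposition must satisfy three properties: every vertex lies in some bag; for every edge, both endpoints lie together in some bag; and for every vertex, the bags containing it form a connected subtree. Here edge (e,c) lies in no bag, so the decomposition is invalid.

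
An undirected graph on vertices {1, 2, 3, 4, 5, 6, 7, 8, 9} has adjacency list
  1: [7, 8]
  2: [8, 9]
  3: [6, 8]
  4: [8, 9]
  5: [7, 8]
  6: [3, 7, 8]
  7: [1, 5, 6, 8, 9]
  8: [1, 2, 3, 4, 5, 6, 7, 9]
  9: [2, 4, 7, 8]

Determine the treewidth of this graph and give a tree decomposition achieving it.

The largest bag has 3 vertices, giving width 2; this decomposition certifies tw(G) ≤ 2. On the other hand G contains the 3-clique {2, 8, 9}. A clique must lie in a single bag of any decomposition, so no decomposition can have width below 2. The upper and lower bounds meet at 2, so that is the treewidth.

Treewidth 2.
One optimal decomposition is:
Bags: B1 = {1, 7, 8}  B2 = {7, 8, 9}  B3 = {6, 7, 8}  B4 = {2, 8, 9}  B5 = {3, 6, 8}  B6 = {5, 7, 8}  B7 = {4, 8, 9}
Tree: B1–B2, B2–B3, B2–B4, B3–B5, B1–B6, B2–B7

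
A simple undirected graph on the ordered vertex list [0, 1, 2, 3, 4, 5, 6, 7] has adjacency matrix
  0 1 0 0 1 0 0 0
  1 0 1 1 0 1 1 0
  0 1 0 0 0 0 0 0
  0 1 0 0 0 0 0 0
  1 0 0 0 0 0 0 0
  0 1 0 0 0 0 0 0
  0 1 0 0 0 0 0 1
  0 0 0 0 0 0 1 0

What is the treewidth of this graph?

1

A width-1 tree decomposition is:
Bags: B1 = {1, 5}  B2 = {1, 6}  B3 = {1, 3}  B4 = {0, 1}  B5 = {1, 2}  B6 = {0, 4}  B7 = {6, 7}
Tree: B1–B2, B2–B3, B1–B4, B4–B5, B4–B6, B2–B7
Every bag has size at most 2, so the width is 2 − 1 = 1 and tw(G) ≤ 1. Any graph with an edge has treewidth ≥ 1, and G has the edge 1–5. Hence tw(G) = 1 exactly.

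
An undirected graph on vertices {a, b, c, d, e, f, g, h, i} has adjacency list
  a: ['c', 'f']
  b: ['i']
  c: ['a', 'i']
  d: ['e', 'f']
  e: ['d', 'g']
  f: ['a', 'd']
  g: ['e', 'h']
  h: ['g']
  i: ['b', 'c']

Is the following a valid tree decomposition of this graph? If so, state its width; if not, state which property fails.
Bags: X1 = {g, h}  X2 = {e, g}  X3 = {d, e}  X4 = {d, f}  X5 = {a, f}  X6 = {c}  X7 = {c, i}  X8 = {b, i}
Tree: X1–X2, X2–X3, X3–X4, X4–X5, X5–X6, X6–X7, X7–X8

A tree decomposition must satisfy three properties: every vertex lies in some bag; for every edge, both endpoints lie together in some bag; and for every vertex, the bags containing it form a connected subtree. Here edge (a,c) lies in no bag, so the decomposition is invalid.

No — edge (a,c) lies in no bag.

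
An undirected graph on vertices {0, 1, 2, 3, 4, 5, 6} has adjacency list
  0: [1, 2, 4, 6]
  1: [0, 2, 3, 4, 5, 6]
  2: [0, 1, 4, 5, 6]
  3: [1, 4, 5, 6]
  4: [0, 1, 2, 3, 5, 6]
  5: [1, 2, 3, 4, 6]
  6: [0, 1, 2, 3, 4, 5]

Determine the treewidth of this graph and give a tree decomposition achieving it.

The largest bag has 5 vertices, giving width 4; this decomposition certifies tw(G) ≤ 4. On the other hand G contains the 5-clique {0, 1, 2, 4, 6}. A clique must lie in a single bag of any decomposition, so no decomposition can have width below 4. The upper and lower bounds meet at 4, so that is the treewidth.

Treewidth 4.
Bags: B1 = {1, 2, 4, 5, 6}  B2 = {0, 1, 2, 4, 6}  B3 = {1, 3, 4, 5, 6}
Tree: B1–B2, B1–B3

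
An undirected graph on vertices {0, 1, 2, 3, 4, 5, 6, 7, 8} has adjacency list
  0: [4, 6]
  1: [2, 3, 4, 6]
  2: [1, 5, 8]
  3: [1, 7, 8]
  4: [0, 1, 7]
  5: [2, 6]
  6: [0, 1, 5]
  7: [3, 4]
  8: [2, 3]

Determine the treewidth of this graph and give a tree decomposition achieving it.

The largest bag has 4 vertices, giving width 3; this decomposition certifies tw(G) ≤ 3. For the lower bound: the 4 vertex sets {0,4,7}, {6}, {1}, {2,3,5,8} are disjoint, each induces a connected subgraph, and every pair is joined by at least one edge of G. Contracting each set to a single vertex therefore yields K_{4} as a minor, and since treewidth is minor-monotone, tw(G) ≥ tw(K_{4}) = 3. Hence tw(G) = 3 exactly.

Treewidth 3.
Bags: B1 = {0, 4, 6, 7}  B2 = {1, 4, 6, 7}  B3 = {1, 3, 6, 7}  B4 = {1, 3, 5, 6}  B5 = {1, 2, 3, 5}  B6 = {2, 3, 5, 8}
Tree: B1–B2, B2–B3, B3–B4, B4–B5, B5–B6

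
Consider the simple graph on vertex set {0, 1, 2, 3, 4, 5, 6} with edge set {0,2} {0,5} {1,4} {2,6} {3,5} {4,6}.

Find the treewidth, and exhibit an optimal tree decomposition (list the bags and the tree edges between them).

The largest bag has 2 vertices, giving width 1; this decomposition certifies tw(G) ≤ 1. Since G has at least one edge (e.g. 1–4), it is not an edgeless graph, so tw(G) ≥ 1. Therefore the treewidth is 1.

Treewidth 1.
One optimal decomposition is:
Bags: B1 = {1, 4}  B2 = {4, 6}  B3 = {2, 6}  B4 = {0, 2}  B5 = {0, 5}  B6 = {3, 5}
Tree: B1–B2, B2–B3, B3–B4, B4–B5, B5–B6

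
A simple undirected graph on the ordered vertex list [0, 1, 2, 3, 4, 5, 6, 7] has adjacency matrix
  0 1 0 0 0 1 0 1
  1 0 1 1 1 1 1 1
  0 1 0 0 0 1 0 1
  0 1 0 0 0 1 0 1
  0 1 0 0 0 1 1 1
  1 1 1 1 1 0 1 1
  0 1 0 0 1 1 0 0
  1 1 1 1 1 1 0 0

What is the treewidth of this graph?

3

A width-3 tree decomposition is:
Bags: B1 = {1, 3, 5, 7}  B2 = {0, 1, 5, 7}  B3 = {1, 4, 5, 7}  B4 = {1, 2, 5, 7}  B5 = {1, 4, 5, 6}
Tree: B1–B2, B2–B3, B3–B4, B3–B5
Every bag has size at most 4, so the width is 4 − 1 = 3 and tw(G) ≤ 3. Conversely, {1, 4, 5, 6} is a clique of size 4, and the vertices of any clique must share a bag in every tree decomposition; so some bag has ≥ 4 vertices and tw(G) ≥ 3. The upper and lower bounds meet at 3, so that is the treewidth.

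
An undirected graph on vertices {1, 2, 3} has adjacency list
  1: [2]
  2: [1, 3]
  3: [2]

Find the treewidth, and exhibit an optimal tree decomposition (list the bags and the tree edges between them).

The largest bag has 2 vertices, giving width 1; this decomposition certifies tw(G) ≤ 1. Since G has at least one edge (e.g. 2–3), it is not an edgeless graph, so tw(G) ≥ 1. Therefore the treewidth is 1.

Treewidth 1.
One optimal decomposition is:
Bags: B1 = {2, 3}  B2 = {1, 2}
Tree: B1–B2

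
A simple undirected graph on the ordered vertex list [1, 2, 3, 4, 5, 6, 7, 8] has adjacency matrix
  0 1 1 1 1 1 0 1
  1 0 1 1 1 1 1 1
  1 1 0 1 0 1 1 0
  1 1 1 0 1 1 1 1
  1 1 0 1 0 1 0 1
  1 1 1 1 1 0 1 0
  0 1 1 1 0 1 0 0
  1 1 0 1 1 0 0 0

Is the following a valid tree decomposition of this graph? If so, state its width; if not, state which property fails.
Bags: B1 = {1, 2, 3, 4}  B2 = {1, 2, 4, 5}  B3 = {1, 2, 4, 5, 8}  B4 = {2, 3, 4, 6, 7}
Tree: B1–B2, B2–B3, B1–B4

No — edge (6,1) lies in no bag.

A tree decomposition must satisfy three properties: every vertex lies in some bag; for every edge, both endpoints lie together in some bag; and for every vertex, the bags containing it form a connected subtree. Here edge (6,1) lies in no bag, so the decomposition is invalid.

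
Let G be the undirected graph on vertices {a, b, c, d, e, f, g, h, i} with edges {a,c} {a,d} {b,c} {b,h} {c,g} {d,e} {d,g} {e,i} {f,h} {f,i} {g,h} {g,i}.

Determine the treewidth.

A width-3 tree decomposition is:
Bags: B1 = {a, d, e, i}  B2 = {a, d, g, i}  B3 = {a, c, g, i}  B4 = {c, f, g, i}  B5 = {c, f, g, h}  B6 = {b, c, f, h}
Tree: B1–B2, B2–B3, B3–B4, B4–B5, B5–B6
Every bag has size at most 4, so the width is 4 − 1 = 3 and tw(G) ≤ 3. For the lower bound: the 4 vertex sets {a,d,e}, {i}, {g}, {b,c,f,h} are disjoint, each induces a connected subgraph, and every pair is joined by at least one edge of G. Contracting each set to a single vertex therefore yields K_{4} as a minor, and since treewidth is minor-monotone, tw(G) ≥ tw(K_{4}) = 3. Combining the bounds, tw(G) = 3.

3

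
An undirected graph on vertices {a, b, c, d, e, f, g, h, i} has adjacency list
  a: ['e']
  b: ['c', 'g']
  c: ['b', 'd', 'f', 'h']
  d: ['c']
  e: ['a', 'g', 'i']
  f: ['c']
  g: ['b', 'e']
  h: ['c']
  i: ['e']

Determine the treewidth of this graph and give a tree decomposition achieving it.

Each bag holds 2 vertices, so the decomposition has width 1, which upper-bounds the treewidth. Since G has at least one edge (e.g. g–e), it is not an edgeless graph, so tw(G) ≥ 1. Hence tw(G) = 1 exactly.

Treewidth 1.
One optimal decomposition is:
Bags: B1 = {e, g}  B2 = {a, e}  B3 = {e, i}  B4 = {b, g}  B5 = {b, c}  B6 = {c, f}  B7 = {c, d}  B8 = {c, h}
Tree: B1–B2, B1–B3, B1–B4, B4–B5, B5–B6, B6–B7, B6–B8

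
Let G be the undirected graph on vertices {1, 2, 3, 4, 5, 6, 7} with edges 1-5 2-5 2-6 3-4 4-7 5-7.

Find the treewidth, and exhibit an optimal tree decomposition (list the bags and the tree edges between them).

Each bag holds 2 vertices, so the decomposition has width 1, which upper-bounds the treewidth. Any graph with an edge has treewidth ≥ 1, and G has the edge 7–5. Therefore the treewidth is 1.

Treewidth 1.
One such decomposition:
Bags: B1 = {5, 7}  B2 = {2, 5}  B3 = {4, 7}  B4 = {2, 6}  B5 = {3, 4}  B6 = {1, 5}
Tree: B1–B2, B1–B3, B2–B4, B3–B5, B1–B6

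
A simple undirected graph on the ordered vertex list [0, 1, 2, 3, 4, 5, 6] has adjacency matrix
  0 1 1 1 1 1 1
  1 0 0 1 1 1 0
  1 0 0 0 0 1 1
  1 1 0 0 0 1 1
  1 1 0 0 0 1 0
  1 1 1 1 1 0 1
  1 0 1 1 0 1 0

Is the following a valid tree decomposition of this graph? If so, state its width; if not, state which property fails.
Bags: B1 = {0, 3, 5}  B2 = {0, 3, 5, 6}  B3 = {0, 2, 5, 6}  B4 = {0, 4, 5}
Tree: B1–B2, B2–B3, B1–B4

A tree decomposition must satisfy three properties: every vertex lies in some bag; for every edge, both endpoints lie together in some bag; and for every vertex, the bags containing it form a connected subtree. Here vertex 1 appears in no bag, so the decomposition is invalid.

No — vertex 1 appears in no bag.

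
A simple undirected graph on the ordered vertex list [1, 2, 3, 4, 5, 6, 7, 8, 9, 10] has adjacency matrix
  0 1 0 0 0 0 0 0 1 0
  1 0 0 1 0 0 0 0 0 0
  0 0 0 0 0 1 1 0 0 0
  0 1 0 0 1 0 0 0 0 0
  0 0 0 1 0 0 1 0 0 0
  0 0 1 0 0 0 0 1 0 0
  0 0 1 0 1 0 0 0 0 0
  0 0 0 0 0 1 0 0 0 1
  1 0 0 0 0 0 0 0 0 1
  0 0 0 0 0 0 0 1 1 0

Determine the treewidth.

2

A width-2 tree decomposition is:
Bags: B1 = {2, 4, 5}  B2 = {1, 2, 5}  B3 = {1, 5, 9}  B4 = {5, 9, 10}  B5 = {5, 8, 10}  B6 = {5, 6, 8}  B7 = {3, 5, 6}  B8 = {3, 5, 7}
Tree: B1–B2, B2–B3, B3–B4, B4–B5, B5–B6, B6–B7, B7–B8
The largest bag has 3 vertices, giving width 2; this decomposition certifies tw(G) ≤ 2. Since 5–4–2–1–9–10–8–6–3–7–5 is a cycle in G, G is not acyclic. Forests are exactly the graphs of treewidth ≤ 1, so tw(G) ≥ 2. Combining the bounds, tw(G) = 2.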